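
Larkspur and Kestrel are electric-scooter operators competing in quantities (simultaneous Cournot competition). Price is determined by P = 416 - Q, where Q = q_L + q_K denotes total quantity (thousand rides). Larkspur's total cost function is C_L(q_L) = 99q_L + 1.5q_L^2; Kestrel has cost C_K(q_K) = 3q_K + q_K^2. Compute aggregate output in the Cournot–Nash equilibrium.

137

Larkspur's profit: π_L = (416 - Q)q_L - (99q_L + (3/2)q_L²). Setting ∂π_L/∂q_L = 0: 317 - 5q_L - (q_K) = 0.
Kestrel's first-order condition: 413 - 4q_K - (q_L) = 0.
Rearranging gives the reaction functions q_L = (317 - q_K)/5 and q_K = (413 - q_L)/4.
Substituting one into the other gives q_L = 45 and q_K = 92.
Total output Q = 45 + 92 = 137.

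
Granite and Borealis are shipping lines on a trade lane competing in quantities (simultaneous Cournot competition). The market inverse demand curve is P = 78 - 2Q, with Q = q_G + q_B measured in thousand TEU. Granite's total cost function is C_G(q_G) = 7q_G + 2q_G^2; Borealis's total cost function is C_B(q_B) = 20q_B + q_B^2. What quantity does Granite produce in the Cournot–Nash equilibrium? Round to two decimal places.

Granite's profit: π_G = (78 - 2Q)q_G - (7q_G + 2q_G²). Setting ∂π_G/∂q_G = 0: 71 - 8q_G - 2(q_B) = 0.
Borealis's first-order condition: 58 - 6q_B - 2(q_G) = 0.
Rearranging gives the reaction functions q_G = (71 - 2q_B)/8 and q_B = (58 - 2q_G)/6.
Substituting one into the other gives q_G = 155/22 and q_B = 161/22.

7.05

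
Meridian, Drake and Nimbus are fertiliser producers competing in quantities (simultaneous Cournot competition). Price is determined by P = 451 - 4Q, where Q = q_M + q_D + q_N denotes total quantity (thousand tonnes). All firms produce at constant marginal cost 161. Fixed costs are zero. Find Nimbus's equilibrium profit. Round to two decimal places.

1314.06

Each firm earns π_i = (451 - 4Q)q_i - 161q_i.
First-order condition (treating rivals' output as given): 290 - 8q_i - 4·Σ_{j≠i} q_j = 0.
With identical firms every q_j equals q_i, so Σ_{j≠i} q_j = 2q_i and 290 = 16q_i, giving q_i = 145/8.
Price P = 451 - 4·(435/8) = 467/2.
Nimbus's profit: (467/2 - 161)·(145/8) = 1314.0625.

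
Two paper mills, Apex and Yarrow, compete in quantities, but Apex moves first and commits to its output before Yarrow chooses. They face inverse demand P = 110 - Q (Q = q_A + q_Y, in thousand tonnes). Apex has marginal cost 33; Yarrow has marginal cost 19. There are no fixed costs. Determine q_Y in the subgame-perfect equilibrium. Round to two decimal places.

29.75

The follower Yarrow best-responds to any q_A: π_Y = (110 - Q)q_Y - 19q_Y.
Follower FOC: 91 - q_A - 2q_Y = 0, so q_Y(q_A) = (91 - q_A)/2.
The leader anticipates this reaction. Substituting into P = 110 - Q gives P = 129/2 - (1/2)q_A, so π_A = (129/2 - (1/2)q_A)q_A - 33q_A.
Leader FOC: 63/2 - q_A = 0, so q_A = 63/2.
Then q_Y = (91 - 63/2)/2 = 119/4.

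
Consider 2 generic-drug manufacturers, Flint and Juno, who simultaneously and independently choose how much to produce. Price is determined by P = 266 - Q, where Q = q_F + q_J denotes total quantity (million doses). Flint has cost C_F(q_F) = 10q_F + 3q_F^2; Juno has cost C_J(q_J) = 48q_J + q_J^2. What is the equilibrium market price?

192

Flint's profit: π_F = (266 - Q)q_F - (10q_F + 3q_F²). Setting ∂π_F/∂q_F = 0: 256 - 8q_F - (q_J) = 0.
Juno's first-order condition: 218 - 4q_J - (q_F) = 0.
Best responses: q_F = (256 - q_J)/8, q_J = (218 - q_F)/4.
Substituting one into the other gives q_F = 26 and q_J = 48.
Total output Q = 74, so price P = 266 - 74 = 192.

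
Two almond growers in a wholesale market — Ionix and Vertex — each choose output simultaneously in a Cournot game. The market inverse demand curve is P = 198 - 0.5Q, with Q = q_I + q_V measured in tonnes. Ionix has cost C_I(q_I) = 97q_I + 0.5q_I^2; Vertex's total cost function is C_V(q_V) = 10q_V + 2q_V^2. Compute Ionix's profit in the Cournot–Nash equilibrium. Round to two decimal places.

Ionix's profit: π_I = (198 - 0.5Q)q_I - (97q_I + (1/2)q_I²). Setting ∂π_I/∂q_I = 0: 101 - 2q_I - (1/2)(q_V) = 0.
Vertex's profit: π_V = (198 - 0.5Q)q_V - (10q_V + 2q_V²). Setting ∂π_V/∂q_V = 0: 188 - 5q_V - (1/2)(q_I) = 0.
So q_I = (101 - (1/2)q_V)/2 and q_V = (188 - (1/2)q_I)/5.
Substituting one into the other gives q_I = 548/13 and q_V = 434/13.
Price P = 198 - (1/2)·(982/13) = 160.2308.
Ionix's profit: 160.2308·(548/13) - 97·(548/13) - (1/2)(548/13)² = 1776.9467.

1776.95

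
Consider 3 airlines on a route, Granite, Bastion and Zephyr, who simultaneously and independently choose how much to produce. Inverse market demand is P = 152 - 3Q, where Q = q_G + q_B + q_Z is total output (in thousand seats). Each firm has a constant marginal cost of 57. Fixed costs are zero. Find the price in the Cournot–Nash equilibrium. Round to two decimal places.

Each firm earns π_i = (152 - 3Q)q_i - 57q_i.
First-order condition (treating rivals' output as given): 95 - 6q_i - 3·Σ_{j≠i} q_j = 0.
With identical firms every q_j equals q_i, so Σ_{j≠i} q_j = 2q_i and 95 = 12q_i, giving q_i = 95/12.
Total output Q = 95/4, so price P = 152 - 3·(95/4) = 323/4.

80.75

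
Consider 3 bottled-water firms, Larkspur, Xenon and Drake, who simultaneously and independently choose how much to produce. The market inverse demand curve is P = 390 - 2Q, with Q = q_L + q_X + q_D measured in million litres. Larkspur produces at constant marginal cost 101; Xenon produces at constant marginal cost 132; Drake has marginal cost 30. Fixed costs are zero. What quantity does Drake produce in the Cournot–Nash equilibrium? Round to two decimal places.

Larkspur's profit: π_L = (390 - 2Q)q_L - (101q_L). Setting ∂π_L/∂q_L = 0: 289 - 4q_L - 2(q_X + q_D) = 0.
Xenon's profit: π_X = (390 - 2Q)q_X - (132q_X). Setting ∂π_X/∂q_X = 0: 258 - 4q_X - 2(q_L + q_D) = 0.
Drake's profit: π_D = (390 - 2Q)q_D - (30q_D). Setting ∂π_D/∂q_D = 0: 360 - 4q_D - 2(q_L + q_X) = 0.
Adding the 3 first-order conditions: 907 − 8Q = 0, so Q = 907/8.
Back-substituting: q_L = (289 − 907/4)/2 = 249/8, q_X = (258 − 907/4)/2 = 125/8, q_D = (360 − 907/4)/2 = 533/8.

66.63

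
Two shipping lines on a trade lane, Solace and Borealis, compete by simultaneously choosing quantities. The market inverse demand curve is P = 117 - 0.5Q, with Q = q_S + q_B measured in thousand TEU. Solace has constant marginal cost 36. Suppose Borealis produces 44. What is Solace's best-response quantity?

59

With the rival's output fixed at 44, Solace's profit is π_S = (117 - (1/2)·44 - (1/2)q_S)q_S - (36q_S) = (95 - (1/2)q_S)q_S - (36q_S).
∂π_S/∂q_S = 59 - q_S = 0, so q_S = 59.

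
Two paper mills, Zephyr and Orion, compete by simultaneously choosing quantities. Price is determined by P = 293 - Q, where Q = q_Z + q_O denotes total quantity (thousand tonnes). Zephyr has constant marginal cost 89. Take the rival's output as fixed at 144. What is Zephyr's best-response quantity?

With the rival's output fixed at 144, Zephyr's profit is π_Z = (293 - 144 - q_Z)q_Z - (89q_Z) = (149 - q_Z)q_Z - (89q_Z).
∂π_Z/∂q_Z = 60 - 2q_Z = 0, so q_Z = 30.

30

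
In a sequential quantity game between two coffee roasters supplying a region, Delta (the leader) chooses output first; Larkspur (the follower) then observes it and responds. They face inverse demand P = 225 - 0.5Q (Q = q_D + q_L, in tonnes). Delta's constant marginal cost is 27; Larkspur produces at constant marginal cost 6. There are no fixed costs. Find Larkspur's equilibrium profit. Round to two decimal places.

8515.13

Solve by backward induction. Given q_D, the follower Larkspur maximises π_L = (225 - (1/2)q_D - (1/2)q_L)q_L - 6q_L.
∂π_L/∂q_L = 219 - (1/2)q_D - q_L = 0 gives the reaction function q_L = (219 - (1/2)q_D).
The leader anticipates this reaction. Substituting into P = 225 - 0.5Q gives P = 231/2 - (1/4)q_D, so π_D = (231/2 - (1/4)q_D)q_D - 27q_D.
The leader's first-order condition 177/2 - (1/2)q_D = 0 yields q_D = 177.
Then q_L = (219 - (1/2)·177) = 261/2.
Price P = 225 - (1/2)·(615/2) = 285/4.
Larkspur's profit: (285/4 - 6)·(261/2) = 8515.1250.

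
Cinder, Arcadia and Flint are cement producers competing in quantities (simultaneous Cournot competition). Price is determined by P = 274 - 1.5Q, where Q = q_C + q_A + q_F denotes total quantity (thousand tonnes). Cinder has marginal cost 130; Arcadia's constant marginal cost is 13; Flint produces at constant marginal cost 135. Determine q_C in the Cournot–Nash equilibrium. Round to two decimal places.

5.33

Cinder's profit: π_C = (274 - 1.5Q)q_C - (130q_C). Setting ∂π_C/∂q_C = 0: 144 - 3q_C - (3/2)(q_A + q_F) = 0.
Arcadia's profit: π_A = (274 - 1.5Q)q_A - (13q_A). Setting ∂π_A/∂q_A = 0: 261 - 3q_A - (3/2)(q_C + q_F) = 0.
Flint's first-order condition: 139 - 3q_F - (3/2)(q_C + q_A) = 0.
Summing all 3 equations gives 544 − 6Q = 0, hence Q = 272/3.
Back-substituting: q_C = (144 − 136)/(3/2) = 16/3, q_A = (261 − 136)/(3/2) = 250/3, q_F = (139 − 136)/(3/2) = 2.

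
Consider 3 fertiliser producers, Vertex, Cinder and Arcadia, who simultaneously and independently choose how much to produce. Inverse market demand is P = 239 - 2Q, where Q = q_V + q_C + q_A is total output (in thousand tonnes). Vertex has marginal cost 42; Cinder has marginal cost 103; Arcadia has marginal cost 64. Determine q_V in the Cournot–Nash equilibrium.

35

Vertex's profit: π_V = (239 - 2Q)q_V - (42q_V). Setting ∂π_V/∂q_V = 0: 197 - 4q_V - 2(q_C + q_A) = 0.
Cinder's profit: π_C = (239 - 2Q)q_C - (103q_C). Setting ∂π_C/∂q_C = 0: 136 - 4q_C - 2(q_V + q_A) = 0.
Arcadia's first-order condition: 175 - 4q_A - 2(q_V + q_C) = 0.
Adding the 3 conditions: 508 − 4Q − 4Q = 0, i.e. Q = 127/2.
Back-substituting: q_V = (197 − 127)/2 = 35, q_C = (136 − 127)/2 = 9/2, q_A = (175 − 127)/2 = 24.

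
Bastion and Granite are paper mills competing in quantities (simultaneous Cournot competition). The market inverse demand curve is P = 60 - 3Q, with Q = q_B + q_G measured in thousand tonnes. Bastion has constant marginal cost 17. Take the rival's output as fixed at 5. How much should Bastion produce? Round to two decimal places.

4.67

With the rival's output fixed at 5, Bastion's profit is π_B = (60 - 3·5 - 3q_B)q_B - (17q_B) = (45 - 3q_B)q_B - (17q_B).
∂π_B/∂q_B = 28 - 6q_B = 0, so q_B = 14/3.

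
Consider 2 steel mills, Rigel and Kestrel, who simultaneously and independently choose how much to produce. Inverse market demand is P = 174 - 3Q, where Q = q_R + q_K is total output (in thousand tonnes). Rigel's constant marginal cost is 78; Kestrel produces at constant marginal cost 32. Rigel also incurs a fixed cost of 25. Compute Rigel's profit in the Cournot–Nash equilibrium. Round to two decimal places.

Rigel's profit: π_R = (174 - 3Q)q_R - (78q_R). Setting ∂π_R/∂q_R = 0: 96 - 6q_R - 3(q_K) = 0.
Kestrel's profit: π_K = (174 - 3Q)q_K - (32q_K). Setting ∂π_K/∂q_K = 0: 142 - 6q_K - 3(q_R) = 0.
So q_R = (96 - 3q_K)/6 and q_K = (142 - 3q_R)/6.
Solving the pair: q_R = 50/9, q_K = 188/9.
Price P = 174 - 3·(238/9) = 284/3.
Rigel's profit: (284/3 - 78)·(50/9) - 25 = 1825/27.

67.59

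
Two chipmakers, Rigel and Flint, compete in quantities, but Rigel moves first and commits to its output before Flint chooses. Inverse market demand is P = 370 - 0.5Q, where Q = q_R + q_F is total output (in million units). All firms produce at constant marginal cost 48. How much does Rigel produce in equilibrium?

The follower Flint best-responds to any q_R: π_F = (370 - 0.5Q)q_F - 48q_F.
Setting the follower's marginal profit to zero, 322 - (1/2)q_R - q_F = 0, i.e. q_F = (322 - (1/2)q_R).
Rigel substitutes q_F(q_R) into its own profit: π_R = q_R(370 - (1/2)q_R - (322 - (1/2)q_R)/2) - 48q_R = (209 - (1/4)q_R)q_R - 48q_R.
Maximising: ∂π_R/∂q_R = 161 - (1/2)q_R = 0, giving q_R = 322.
Then q_F = (322 - (1/2)·322) = 161.

322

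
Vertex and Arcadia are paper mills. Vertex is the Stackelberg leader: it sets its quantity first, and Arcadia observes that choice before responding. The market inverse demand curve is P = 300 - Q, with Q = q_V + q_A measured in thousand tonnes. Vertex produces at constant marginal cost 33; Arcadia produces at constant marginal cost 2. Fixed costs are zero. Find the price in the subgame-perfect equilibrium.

92

The follower Arcadia best-responds to any q_V: π_A = (300 - Q)q_A - 2q_A.
Follower FOC: 298 - q_V - 2q_A = 0, so q_A(q_V) = (298 - q_V)/2.
Vertex substitutes q_A(q_V) into its own profit: π_V = q_V(300 - q_V - (298 - q_V)/2) - 33q_V = (151 - (1/2)q_V)q_V - 33q_V.
Maximising: ∂π_V/∂q_V = 118 - q_V = 0, giving q_V = 118.
Then q_A = (298 - 118)/2 = 90.
Total output Q = 208, so price P = 300 - 208 = 92.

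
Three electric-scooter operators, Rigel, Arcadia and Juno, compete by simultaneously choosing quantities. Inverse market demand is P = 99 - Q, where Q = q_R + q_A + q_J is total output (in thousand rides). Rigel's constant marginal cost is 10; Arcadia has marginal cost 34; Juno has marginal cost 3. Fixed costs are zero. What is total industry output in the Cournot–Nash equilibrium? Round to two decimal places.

Rigel's profit: π_R = (99 - Q)q_R - (10q_R). Setting ∂π_R/∂q_R = 0: 89 - 2q_R - (q_A + q_J) = 0.
Arcadia's profit: π_A = (99 - Q)q_A - (34q_A). Setting ∂π_A/∂q_A = 0: 65 - 2q_A - (q_R + q_J) = 0.
Juno's profit: π_J = (99 - Q)q_J - (3q_J). Setting ∂π_J/∂q_J = 0: 96 - 2q_J - (q_R + q_A) = 0.
Adding the 3 first-order conditions: 250 − 4Q = 0, so Q = 125/2.
Back-substituting: q_R = (89 − 125/2) = 53/2, q_A = (65 − 125/2) = 5/2, q_J = (96 − 125/2) = 67/2.
Total output Q = 53/2 + 5/2 + 67/2 = 125/2.

62.50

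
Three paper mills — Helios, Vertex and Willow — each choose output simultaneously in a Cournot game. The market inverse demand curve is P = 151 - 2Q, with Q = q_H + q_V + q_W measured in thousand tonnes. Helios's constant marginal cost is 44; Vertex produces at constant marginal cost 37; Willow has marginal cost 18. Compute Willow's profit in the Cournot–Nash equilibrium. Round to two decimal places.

Helios's profit: π_H = (151 - 2Q)q_H - (44q_H). Setting ∂π_H/∂q_H = 0: 107 - 4q_H - 2(q_V + q_W) = 0.
Vertex's profit: π_V = (151 - 2Q)q_V - (37q_V). Setting ∂π_V/∂q_V = 0: 114 - 4q_V - 2(q_H + q_W) = 0.
Willow's first-order condition: 133 - 4q_W - 2(q_H + q_V) = 0.
Summing all 3 equations gives 354 − 8Q = 0, hence Q = 177/4.
Back-substituting: q_H = (107 − 177/2)/2 = 37/4, q_V = (114 − 177/2)/2 = 51/4, q_W = (133 − 177/2)/2 = 89/4.
Price P = 151 - 2·(177/4) = 125/2.
Willow's profit: (125/2 - 18)·(89/4) = 990.1250.

990.13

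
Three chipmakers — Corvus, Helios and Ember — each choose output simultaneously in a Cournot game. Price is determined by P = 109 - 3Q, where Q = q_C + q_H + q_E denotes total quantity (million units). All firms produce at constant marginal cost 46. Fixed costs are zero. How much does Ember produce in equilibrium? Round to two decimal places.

5.25

Each firm earns π_i = (109 - 3Q)q_i - 46q_i.
First-order condition (treating rivals' output as given): 63 - 6q_i - 3·Σ_{j≠i} q_j = 0.
With identical firms every q_j equals q_i, so Σ_{j≠i} q_j = 2q_i and 63 = 12q_i, giving q_i = 21/4.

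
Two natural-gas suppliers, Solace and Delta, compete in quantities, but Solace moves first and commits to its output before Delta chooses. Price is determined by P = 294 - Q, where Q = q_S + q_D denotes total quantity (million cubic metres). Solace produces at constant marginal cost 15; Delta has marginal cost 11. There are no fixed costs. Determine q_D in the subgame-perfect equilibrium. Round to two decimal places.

72.75

The follower Delta best-responds to any q_S: π_D = (294 - Q)q_D - 11q_D.
Setting the follower's marginal profit to zero, 283 - q_S - 2q_D = 0, i.e. q_D = (283 - q_S)/2.
Solace substitutes q_D(q_S) into its own profit: π_S = q_S(294 - q_S - (283 - q_S)/2) - 15q_S = (305/2 - (1/2)q_S)q_S - 15q_S.
Maximising: ∂π_S/∂q_S = 275/2 - q_S = 0, giving q_S = 275/2.
Then q_D = (283 - 275/2)/2 = 291/4.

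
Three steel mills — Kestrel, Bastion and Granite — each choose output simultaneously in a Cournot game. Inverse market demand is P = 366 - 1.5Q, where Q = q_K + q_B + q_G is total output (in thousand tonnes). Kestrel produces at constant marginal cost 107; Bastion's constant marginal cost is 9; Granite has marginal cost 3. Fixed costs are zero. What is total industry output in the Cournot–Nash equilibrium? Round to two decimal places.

Kestrel's profit: π_K = (366 - 1.5Q)q_K - (107q_K). Setting ∂π_K/∂q_K = 0: 259 - 3q_K - (3/2)(q_B + q_G) = 0.
Bastion's profit: π_B = (366 - 1.5Q)q_B - (9q_B). Setting ∂π_B/∂q_B = 0: 357 - 3q_B - (3/2)(q_K + q_G) = 0.
Granite's profit: π_G = (366 - 1.5Q)q_G - (3q_G). Setting ∂π_G/∂q_G = 0: 363 - 3q_G - (3/2)(q_K + q_B) = 0.
Summing all 3 equations gives 979 − 6Q = 0, hence Q = 979/6.
Back-substituting: q_K = (259 − 979/4)/(3/2) = 19/2, q_B = (357 − 979/4)/(3/2) = 449/6, q_G = (363 − 979/4)/(3/2) = 473/6.
Total output Q = 19/2 + 449/6 + 473/6 = 979/6.

163.17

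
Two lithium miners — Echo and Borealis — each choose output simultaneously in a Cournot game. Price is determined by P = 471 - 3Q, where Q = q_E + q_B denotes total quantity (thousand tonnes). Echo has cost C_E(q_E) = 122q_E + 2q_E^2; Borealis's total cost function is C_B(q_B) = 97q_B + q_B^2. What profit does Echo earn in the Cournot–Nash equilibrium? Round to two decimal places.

2766.22

Echo's profit: π_E = (471 - 3Q)q_E - (122q_E + 2q_E²). Setting ∂π_E/∂q_E = 0: 349 - 10q_E - 3(q_B) = 0.
Borealis's first-order condition: 374 - 8q_B - 3(q_E) = 0.
Best responses: q_E = (349 - 3q_B)/10, q_B = (374 - 3q_E)/8.
Solving the pair: q_E = 1670/71, q_B = 37.9296.
Price P = 471 - 3·61.4507 = 286.6479.
Echo's profit: 286.6479·(1670/71) - 122·(1670/71) - 2(1670/71)² = 2766.2170.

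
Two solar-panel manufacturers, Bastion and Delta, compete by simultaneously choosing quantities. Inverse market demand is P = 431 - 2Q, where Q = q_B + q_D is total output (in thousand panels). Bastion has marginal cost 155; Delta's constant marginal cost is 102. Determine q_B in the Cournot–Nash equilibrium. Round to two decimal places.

37.17

Bastion's profit: π_B = (431 - 2Q)q_B - (155q_B). Setting ∂π_B/∂q_B = 0: 276 - 4q_B - 2(q_D) = 0.
Delta's first-order condition: 329 - 4q_D - 2(q_B) = 0.
Best responses: q_B = (276 - 2q_D)/4, q_D = (329 - 2q_B)/4.
Solving the pair: q_B = 223/6, q_D = 191/3.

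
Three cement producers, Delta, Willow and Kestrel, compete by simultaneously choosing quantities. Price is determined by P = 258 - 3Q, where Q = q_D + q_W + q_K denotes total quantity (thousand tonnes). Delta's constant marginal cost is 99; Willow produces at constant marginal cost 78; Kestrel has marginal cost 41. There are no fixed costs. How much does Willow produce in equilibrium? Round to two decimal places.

Delta's profit: π_D = (258 - 3Q)q_D - (99q_D). Setting ∂π_D/∂q_D = 0: 159 - 6q_D - 3(q_W + q_K) = 0.
Willow's profit: π_W = (258 - 3Q)q_W - (78q_W). Setting ∂π_W/∂q_W = 0: 180 - 6q_W - 3(q_D + q_K) = 0.
Kestrel's profit: π_K = (258 - 3Q)q_K - (41q_K). Setting ∂π_K/∂q_K = 0: 217 - 6q_K - 3(q_D + q_W) = 0.
Summing all 3 equations gives 556 − 12Q = 0, hence Q = 139/3.
Back-substituting: q_D = (159 − 139)/3 = 20/3, q_W = (180 − 139)/3 = 41/3, q_K = (217 − 139)/3 = 26.

13.67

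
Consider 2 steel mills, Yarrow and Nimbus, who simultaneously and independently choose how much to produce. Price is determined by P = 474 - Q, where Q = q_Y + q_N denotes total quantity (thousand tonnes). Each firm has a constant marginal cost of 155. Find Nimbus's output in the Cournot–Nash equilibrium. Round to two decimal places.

Each firm earns π_i = (474 - Q)q_i - 155q_i.
Setting ∂π_i/∂q_i = 0 with rivals' quantities fixed: 319 - 2q_i - q_j = 0.
By symmetry each firm produces the same amount; substituting q_j = q_i yields q_i = 319/3.

106.33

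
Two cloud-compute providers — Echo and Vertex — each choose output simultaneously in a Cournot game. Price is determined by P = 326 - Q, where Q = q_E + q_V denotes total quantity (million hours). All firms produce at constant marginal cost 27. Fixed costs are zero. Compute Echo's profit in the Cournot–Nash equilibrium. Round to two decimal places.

9933.44

A representative firm's profit is π_i = q_i(326 - Q) - 27q_i.
First-order condition (treating rivals' output as given): 299 - 2q_i - q_j = 0.
With identical firms every q_j equals q_i, so q_j = q_i and 299 = 3q_i, giving q_i = 299/3.
Price P = 326 - 598/3 = 380/3.
Echo's profit: (380/3 - 27)·(299/3) = 9933.4444.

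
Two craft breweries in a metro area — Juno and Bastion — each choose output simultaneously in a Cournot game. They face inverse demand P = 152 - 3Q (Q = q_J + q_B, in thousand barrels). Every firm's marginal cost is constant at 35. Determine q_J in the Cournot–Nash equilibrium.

13

Each firm earns π_i = (152 - 3Q)q_i - 35q_i.
Setting ∂π_i/∂q_i = 0 with rivals' quantities fixed: 117 - 6q_i - 3q_j = 0.
With identical firms every q_j equals q_i, so q_j = q_i and 117 = 9q_i, giving q_i = 13.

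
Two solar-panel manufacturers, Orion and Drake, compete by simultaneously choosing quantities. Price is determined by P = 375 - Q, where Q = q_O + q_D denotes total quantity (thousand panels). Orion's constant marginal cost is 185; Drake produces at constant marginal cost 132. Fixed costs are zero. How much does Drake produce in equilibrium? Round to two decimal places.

98.67

Orion's profit: π_O = (375 - Q)q_O - (185q_O). Setting ∂π_O/∂q_O = 0: 190 - 2q_O - (q_D) = 0.
Drake's first-order condition: 243 - 2q_D - (q_O) = 0.
Rearranging gives the reaction functions q_O = (190 - q_D)/2 and q_D = (243 - q_O)/2.
Substituting one into the other gives q_O = 137/3 and q_D = 296/3.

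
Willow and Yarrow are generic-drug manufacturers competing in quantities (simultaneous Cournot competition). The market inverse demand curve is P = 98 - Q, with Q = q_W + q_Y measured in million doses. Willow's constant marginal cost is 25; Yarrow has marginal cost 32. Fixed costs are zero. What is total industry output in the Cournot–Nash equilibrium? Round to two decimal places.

Willow's profit: π_W = (98 - Q)q_W - (25q_W). Setting ∂π_W/∂q_W = 0: 73 - 2q_W - (q_Y) = 0.
Yarrow's first-order condition: 66 - 2q_Y - (q_W) = 0.
So q_W = (73 - q_Y)/2 and q_Y = (66 - q_W)/2.
Solving the pair: q_W = 80/3, q_Y = 59/3.
Total output Q = 80/3 + 59/3 = 139/3.

46.33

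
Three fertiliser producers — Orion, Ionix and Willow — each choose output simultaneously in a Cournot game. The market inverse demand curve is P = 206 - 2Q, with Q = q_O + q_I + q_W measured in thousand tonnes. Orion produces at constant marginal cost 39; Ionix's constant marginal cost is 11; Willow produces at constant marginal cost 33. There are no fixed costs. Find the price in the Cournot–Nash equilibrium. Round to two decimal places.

Orion's profit: π_O = (206 - 2Q)q_O - (39q_O). Setting ∂π_O/∂q_O = 0: 167 - 4q_O - 2(q_I + q_W) = 0.
Ionix's first-order condition: 195 - 4q_I - 2(q_O + q_W) = 0.
Willow's profit: π_W = (206 - 2Q)q_W - (33q_W). Setting ∂π_W/∂q_W = 0: 173 - 4q_W - 2(q_O + q_I) = 0.
Adding the 3 conditions: 535 − 4Q − 4Q = 0, i.e. Q = 535/8.
Back-substituting: q_O = (167 − 535/4)/2 = 133/8, q_I = (195 − 535/4)/2 = 245/8, q_W = (173 − 535/4)/2 = 157/8.
Total output Q = 535/8, so price P = 206 - 2·(535/8) = 289/4.

72.25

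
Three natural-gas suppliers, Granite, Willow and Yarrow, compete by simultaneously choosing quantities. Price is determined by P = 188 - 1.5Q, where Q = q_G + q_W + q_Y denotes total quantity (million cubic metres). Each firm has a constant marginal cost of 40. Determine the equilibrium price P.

Each firm earns π_i = (188 - 1.5Q)q_i - 40q_i.
Setting ∂π_i/∂q_i = 0 with rivals' quantities fixed: 148 - 3q_i - (3/2)·Σ_{j≠i} q_j = 0.
By symmetry each firm produces the same amount; substituting Σ_{j≠i} q_j = 2q_i yields q_i = 148/6 = 74/3.
Total output Q = 74, so price P = 188 - (3/2)·74 = 77.

77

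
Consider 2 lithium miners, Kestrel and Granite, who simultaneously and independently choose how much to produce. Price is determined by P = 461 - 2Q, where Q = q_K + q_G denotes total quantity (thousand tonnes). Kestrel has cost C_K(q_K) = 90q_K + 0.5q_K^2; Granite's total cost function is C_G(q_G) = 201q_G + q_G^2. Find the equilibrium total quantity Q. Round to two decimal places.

Kestrel's profit: π_K = (461 - 2Q)q_K - (90q_K + (1/2)q_K²). Setting ∂π_K/∂q_K = 0: 371 - 5q_K - 2(q_G) = 0.
Granite's profit: π_G = (461 - 2Q)q_G - (201q_G + q_G²). Setting ∂π_G/∂q_G = 0: 260 - 6q_G - 2(q_K) = 0.
So q_K = (371 - 2q_G)/5 and q_G = (260 - 2q_K)/6.
Solving the pair: q_K = 853/13, q_G = 279/13.
Total output Q = 853/13 + 279/13 = 1132/13.

87.08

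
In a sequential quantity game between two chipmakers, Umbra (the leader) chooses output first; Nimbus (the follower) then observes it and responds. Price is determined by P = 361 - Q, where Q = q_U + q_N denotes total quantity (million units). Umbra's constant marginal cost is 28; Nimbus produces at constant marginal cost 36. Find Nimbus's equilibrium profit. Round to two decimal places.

The follower Nimbus best-responds to any q_U: π_N = (361 - Q)q_N - 36q_N.
∂π_N/∂q_N = 325 - q_U - 2q_N = 0 gives the reaction function q_N = (325 - q_U)/2.
Umbra substitutes q_N(q_U) into its own profit: π_U = q_U(361 - q_U - (325 - q_U)/2) - 28q_U = (397/2 - (1/2)q_U)q_U - 28q_U.
Maximising: ∂π_U/∂q_U = 341/2 - q_U = 0, giving q_U = 341/2.
Then q_N = (325 - 341/2)/2 = 309/4.
Price P = 361 - 991/4 = 453/4.
Nimbus's profit: (453/4 - 36)·(309/4) = 5967.5625.

5967.56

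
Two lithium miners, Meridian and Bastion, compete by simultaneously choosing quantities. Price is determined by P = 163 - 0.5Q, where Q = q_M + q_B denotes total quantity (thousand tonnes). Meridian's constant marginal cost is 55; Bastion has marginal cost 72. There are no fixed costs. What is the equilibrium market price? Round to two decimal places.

96.67

Meridian's profit: π_M = (163 - 0.5Q)q_M - (55q_M). Setting ∂π_M/∂q_M = 0: 108 - q_M - (1/2)(q_B) = 0.
Bastion's first-order condition: 91 - q_B - (1/2)(q_M) = 0.
So q_M = (108 - (1/2)q_B) and q_B = (91 - (1/2)q_M).
Substituting one into the other gives q_M = 250/3 and q_B = 148/3.
Total output Q = 398/3, so price P = 163 - (1/2)·(398/3) = 290/3.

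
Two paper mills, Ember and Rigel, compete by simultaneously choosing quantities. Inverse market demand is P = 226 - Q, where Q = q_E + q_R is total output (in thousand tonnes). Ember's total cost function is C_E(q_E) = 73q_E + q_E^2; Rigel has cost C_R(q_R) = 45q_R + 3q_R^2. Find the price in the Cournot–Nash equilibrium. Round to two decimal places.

Ember's profit: π_E = (226 - Q)q_E - (73q_E + q_E²). Setting ∂π_E/∂q_E = 0: 153 - 4q_E - (q_R) = 0.
Rigel's first-order condition: 181 - 8q_R - (q_E) = 0.
Best responses: q_E = (153 - q_R)/4, q_R = (181 - q_E)/8.
Solving the pair: q_E = 1043/31, q_R = 571/31.
Total output Q = 1614/31, so price P = 226 - 1614/31 = 173.9355.

173.94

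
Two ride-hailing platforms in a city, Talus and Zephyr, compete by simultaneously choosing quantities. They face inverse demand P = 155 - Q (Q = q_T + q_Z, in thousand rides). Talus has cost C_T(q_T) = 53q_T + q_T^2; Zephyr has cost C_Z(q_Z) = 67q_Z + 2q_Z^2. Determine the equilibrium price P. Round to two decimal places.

Talus's profit: π_T = (155 - Q)q_T - (53q_T + q_T²). Setting ∂π_T/∂q_T = 0: 102 - 4q_T - (q_Z) = 0.
Zephyr's first-order condition: 88 - 6q_Z - (q_T) = 0.
Best responses: q_T = (102 - q_Z)/4, q_Z = (88 - q_T)/6.
Solving the pair: q_T = 524/23, q_Z = 250/23.
Total output Q = 774/23, so price P = 155 - 774/23 = 121.3478.

121.35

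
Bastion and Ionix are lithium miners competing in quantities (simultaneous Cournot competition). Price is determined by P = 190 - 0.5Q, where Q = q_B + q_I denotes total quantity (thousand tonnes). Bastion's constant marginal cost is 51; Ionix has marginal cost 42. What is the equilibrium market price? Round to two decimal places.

94.33

Bastion's profit: π_B = (190 - 0.5Q)q_B - (51q_B). Setting ∂π_B/∂q_B = 0: 139 - q_B - (1/2)(q_I) = 0.
Ionix's first-order condition: 148 - q_I - (1/2)(q_B) = 0.
Rearranging gives the reaction functions q_B = (139 - (1/2)q_I) and q_I = (148 - (1/2)q_B).
Substituting one into the other gives q_B = 260/3 and q_I = 314/3.
Total output Q = 574/3, so price P = 190 - (1/2)·(574/3) = 283/3.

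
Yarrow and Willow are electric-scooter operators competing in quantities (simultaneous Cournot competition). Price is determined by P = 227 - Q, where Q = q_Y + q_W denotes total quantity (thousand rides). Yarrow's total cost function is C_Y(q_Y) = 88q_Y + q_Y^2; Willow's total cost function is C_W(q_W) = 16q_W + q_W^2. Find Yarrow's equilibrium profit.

1058

Yarrow's profit: π_Y = (227 - Q)q_Y - (88q_Y + q_Y²). Setting ∂π_Y/∂q_Y = 0: 139 - 4q_Y - (q_W) = 0.
Willow's profit: π_W = (227 - Q)q_W - (16q_W + q_W²). Setting ∂π_W/∂q_W = 0: 211 - 4q_W - (q_Y) = 0.
Rearranging gives the reaction functions q_Y = (139 - q_W)/4 and q_W = (211 - q_Y)/4.
Substituting one into the other gives q_Y = 23 and q_W = 47.
Price P = 227 - 70 = 157.
Yarrow's profit: 157·23 - 88·23 - 23² = 1058.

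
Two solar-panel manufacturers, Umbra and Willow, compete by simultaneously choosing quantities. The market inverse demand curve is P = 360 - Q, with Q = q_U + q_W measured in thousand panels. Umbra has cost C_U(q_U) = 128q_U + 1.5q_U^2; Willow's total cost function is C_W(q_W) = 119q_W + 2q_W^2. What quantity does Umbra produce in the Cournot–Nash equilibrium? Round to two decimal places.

39.69

Umbra's profit: π_U = (360 - Q)q_U - (128q_U + (3/2)q_U²). Setting ∂π_U/∂q_U = 0: 232 - 5q_U - (q_W) = 0.
Willow's profit: π_W = (360 - Q)q_W - (119q_W + 2q_W²). Setting ∂π_W/∂q_W = 0: 241 - 6q_W - (q_U) = 0.
Rearranging gives the reaction functions q_U = (232 - q_W)/5 and q_W = (241 - q_U)/6.
Solving the pair: q_U = 1151/29, q_W = 973/29.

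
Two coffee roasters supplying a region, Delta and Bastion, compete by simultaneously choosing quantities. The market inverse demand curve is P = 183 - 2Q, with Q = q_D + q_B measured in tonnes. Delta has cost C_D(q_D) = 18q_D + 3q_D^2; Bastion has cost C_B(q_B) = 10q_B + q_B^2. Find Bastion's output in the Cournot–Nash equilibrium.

25

Delta's profit: π_D = (183 - 2Q)q_D - (18q_D + 3q_D²). Setting ∂π_D/∂q_D = 0: 165 - 10q_D - 2(q_B) = 0.
Bastion's profit: π_B = (183 - 2Q)q_B - (10q_B + q_B²). Setting ∂π_B/∂q_B = 0: 173 - 6q_B - 2(q_D) = 0.
Rearranging gives the reaction functions q_D = (165 - 2q_B)/10 and q_B = (173 - 2q_D)/6.
Substituting one into the other gives q_D = 23/2 and q_B = 25.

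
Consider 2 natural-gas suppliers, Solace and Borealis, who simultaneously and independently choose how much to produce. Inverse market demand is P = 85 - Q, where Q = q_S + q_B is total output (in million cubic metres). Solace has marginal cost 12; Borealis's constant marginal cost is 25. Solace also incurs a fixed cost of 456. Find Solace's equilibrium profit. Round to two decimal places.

Solace's profit: π_S = (85 - Q)q_S - (12q_S). Setting ∂π_S/∂q_S = 0: 73 - 2q_S - (q_B) = 0.
Borealis's profit: π_B = (85 - Q)q_B - (25q_B). Setting ∂π_B/∂q_B = 0: 60 - 2q_B - (q_S) = 0.
So q_S = (73 - q_B)/2 and q_B = (60 - q_S)/2.
Solving the pair: q_S = 86/3, q_B = 47/3.
Price P = 85 - 133/3 = 122/3.
Solace's profit: (122/3 - 12)·(86/3) - 456 = 365.7778.

365.78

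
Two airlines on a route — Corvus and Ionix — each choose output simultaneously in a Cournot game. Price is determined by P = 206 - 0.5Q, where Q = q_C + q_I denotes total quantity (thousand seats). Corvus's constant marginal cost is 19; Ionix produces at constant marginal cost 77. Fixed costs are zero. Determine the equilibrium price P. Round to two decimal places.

Corvus's profit: π_C = (206 - 0.5Q)q_C - (19q_C). Setting ∂π_C/∂q_C = 0: 187 - q_C - (1/2)(q_I) = 0.
Ionix's first-order condition: 129 - q_I - (1/2)(q_C) = 0.
Rearranging gives the reaction functions q_C = (187 - (1/2)q_I) and q_I = (129 - (1/2)q_C).
Substituting one into the other gives q_C = 490/3 and q_I = 142/3.
Total output Q = 632/3, so price P = 206 - (1/2)·(632/3) = 302/3.

100.67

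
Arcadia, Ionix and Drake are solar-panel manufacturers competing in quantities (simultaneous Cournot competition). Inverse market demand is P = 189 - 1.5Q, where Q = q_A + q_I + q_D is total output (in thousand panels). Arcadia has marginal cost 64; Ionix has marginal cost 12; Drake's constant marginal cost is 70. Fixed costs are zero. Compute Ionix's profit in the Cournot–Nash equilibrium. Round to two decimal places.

Arcadia's profit: π_A = (189 - 1.5Q)q_A - (64q_A). Setting ∂π_A/∂q_A = 0: 125 - 3q_A - (3/2)(q_I + q_D) = 0.
Ionix's profit: π_I = (189 - 1.5Q)q_I - (12q_I). Setting ∂π_I/∂q_I = 0: 177 - 3q_I - (3/2)(q_A + q_D) = 0.
Drake's profit: π_D = (189 - 1.5Q)q_D - (70q_D). Setting ∂π_D/∂q_D = 0: 119 - 3q_D - (3/2)(q_A + q_I) = 0.
Adding the 3 conditions: 421 − 3Q − 3Q = 0, i.e. Q = 421/6.
Back-substituting: q_A = (125 − 421/4)/(3/2) = 79/6, q_I = (177 − 421/4)/(3/2) = 287/6, q_D = (119 − 421/4)/(3/2) = 55/6.
Price P = 189 - (3/2)·(421/6) = 335/4.
Ionix's profit: (335/4 - 12)·(287/6) = 3432.0417.

3432.04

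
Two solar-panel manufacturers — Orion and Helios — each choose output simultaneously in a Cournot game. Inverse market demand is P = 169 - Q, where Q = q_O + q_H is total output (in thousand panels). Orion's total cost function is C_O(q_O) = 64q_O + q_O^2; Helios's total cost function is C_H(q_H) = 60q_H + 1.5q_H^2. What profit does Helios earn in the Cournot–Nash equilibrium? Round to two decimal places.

758.73

Orion's profit: π_O = (169 - Q)q_O - (64q_O + q_O²). Setting ∂π_O/∂q_O = 0: 105 - 4q_O - (q_H) = 0.
Helios's first-order condition: 109 - 5q_H - (q_O) = 0.
So q_O = (105 - q_H)/4 and q_H = (109 - q_O)/5.
Substituting one into the other gives q_O = 416/19 and q_H = 331/19.
Price P = 169 - 747/19 = 129.6842.
Helios's profit: 129.6842·(331/19) - 60·(331/19) - (3/2)(331/19)² = 758.7327.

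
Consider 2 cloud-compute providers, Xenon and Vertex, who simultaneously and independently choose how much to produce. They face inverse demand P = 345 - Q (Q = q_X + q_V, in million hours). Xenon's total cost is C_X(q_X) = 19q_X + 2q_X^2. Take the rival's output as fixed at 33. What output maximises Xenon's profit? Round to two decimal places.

With the rival's output fixed at 33, Xenon's profit is π_X = (345 - 33 - q_X)q_X - (19q_X + 2q_X²) = (312 - q_X)q_X - (19q_X + 2q_X²).
∂π_X/∂q_X = 293 - 6q_X = 0, so q_X = 293/6.

48.83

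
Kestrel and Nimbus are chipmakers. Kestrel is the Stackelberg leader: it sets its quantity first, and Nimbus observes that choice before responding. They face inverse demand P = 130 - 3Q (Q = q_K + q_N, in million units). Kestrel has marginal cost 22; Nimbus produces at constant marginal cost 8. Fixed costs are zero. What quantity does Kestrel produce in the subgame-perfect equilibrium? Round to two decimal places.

Solve by backward induction. Given q_K, the follower Nimbus maximises π_N = (130 - 3q_K - 3q_N)q_N - 8q_N.
∂π_N/∂q_N = 122 - 3q_K - 6q_N = 0 gives the reaction function q_N = (122 - 3q_K)/6.
Kestrel substitutes q_N(q_K) into its own profit: π_K = q_K(130 - 3q_K - (122 - 3q_K)/2) - 22q_K = (69 - (3/2)q_K)q_K - 22q_K.
Maximising: ∂π_K/∂q_K = 47 - 3q_K = 0, giving q_K = 47/3.
Then q_N = (122 - 3·(47/3))/6 = 25/2.

15.67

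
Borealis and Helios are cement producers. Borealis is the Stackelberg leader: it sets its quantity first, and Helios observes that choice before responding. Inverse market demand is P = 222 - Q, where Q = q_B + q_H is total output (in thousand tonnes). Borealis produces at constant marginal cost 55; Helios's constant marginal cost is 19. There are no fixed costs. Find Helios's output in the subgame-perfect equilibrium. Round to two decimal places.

The follower Helios best-responds to any q_B: π_H = (222 - Q)q_H - 19q_H.
Follower FOC: 203 - q_B - 2q_H = 0, so q_H(q_B) = (203 - q_B)/2.
The leader anticipates this reaction. Substituting into P = 222 - Q gives P = 241/2 - (1/2)q_B, so π_B = (241/2 - (1/2)q_B)q_B - 55q_B.
The leader's first-order condition 131/2 - q_B = 0 yields q_B = 131/2.
Then q_H = (203 - 131/2)/2 = 275/4.

68.75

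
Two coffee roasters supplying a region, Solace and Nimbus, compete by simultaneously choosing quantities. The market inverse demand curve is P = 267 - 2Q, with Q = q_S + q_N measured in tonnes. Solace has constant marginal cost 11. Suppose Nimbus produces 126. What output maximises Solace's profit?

1

With the rival's output fixed at 126, Solace's profit is π_S = (267 - 2·126 - 2q_S)q_S - (11q_S) = (15 - 2q_S)q_S - (11q_S).
∂π_S/∂q_S = 4 - 4q_S = 0, so q_S = 1.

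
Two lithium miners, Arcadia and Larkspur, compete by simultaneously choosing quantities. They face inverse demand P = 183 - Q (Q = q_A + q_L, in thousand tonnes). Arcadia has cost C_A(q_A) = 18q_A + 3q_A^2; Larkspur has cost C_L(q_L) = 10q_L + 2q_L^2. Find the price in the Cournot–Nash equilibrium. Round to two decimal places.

139.68

Arcadia's profit: π_A = (183 - Q)q_A - (18q_A + 3q_A²). Setting ∂π_A/∂q_A = 0: 165 - 8q_A - (q_L) = 0.
Larkspur's profit: π_L = (183 - Q)q_L - (10q_L + 2q_L²). Setting ∂π_L/∂q_L = 0: 173 - 6q_L - (q_A) = 0.
So q_A = (165 - q_L)/8 and q_L = (173 - q_A)/6.
Solving the pair: q_A = 817/47, q_L = 1219/47.
Total output Q = 43.3191, so price P = 183 - 43.3191 = 139.6809.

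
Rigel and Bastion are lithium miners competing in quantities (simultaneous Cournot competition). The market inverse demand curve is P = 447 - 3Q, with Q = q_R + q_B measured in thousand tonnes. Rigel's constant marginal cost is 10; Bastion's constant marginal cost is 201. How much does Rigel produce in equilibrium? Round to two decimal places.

69.78

Rigel's profit: π_R = (447 - 3Q)q_R - (10q_R). Setting ∂π_R/∂q_R = 0: 437 - 6q_R - 3(q_B) = 0.
Bastion's first-order condition: 246 - 6q_B - 3(q_R) = 0.
Rearranging gives the reaction functions q_R = (437 - 3q_B)/6 and q_B = (246 - 3q_R)/6.
Substituting one into the other gives q_R = 628/9 and q_B = 55/9.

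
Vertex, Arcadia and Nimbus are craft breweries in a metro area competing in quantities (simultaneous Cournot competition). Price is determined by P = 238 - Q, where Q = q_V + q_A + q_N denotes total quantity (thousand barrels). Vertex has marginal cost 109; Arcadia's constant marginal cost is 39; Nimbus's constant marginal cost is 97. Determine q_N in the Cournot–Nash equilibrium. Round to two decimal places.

Vertex's profit: π_V = (238 - Q)q_V - (109q_V). Setting ∂π_V/∂q_V = 0: 129 - 2q_V - (q_A + q_N) = 0.
Arcadia's profit: π_A = (238 - Q)q_A - (39q_A). Setting ∂π_A/∂q_A = 0: 199 - 2q_A - (q_V + q_N) = 0.
Nimbus's profit: π_N = (238 - Q)q_N - (97q_N). Setting ∂π_N/∂q_N = 0: 141 - 2q_N - (q_V + q_A) = 0.
Summing all 3 equations gives 469 − 4Q = 0, hence Q = 469/4.
Back-substituting: q_V = (129 − 469/4) = 47/4, q_A = (199 − 469/4) = 327/4, q_N = (141 − 469/4) = 95/4.

23.75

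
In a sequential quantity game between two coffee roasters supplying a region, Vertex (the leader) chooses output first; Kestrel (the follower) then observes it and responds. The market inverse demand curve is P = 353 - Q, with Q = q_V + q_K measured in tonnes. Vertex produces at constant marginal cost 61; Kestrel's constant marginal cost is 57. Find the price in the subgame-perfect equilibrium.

133

The follower Kestrel best-responds to any q_V: π_K = (353 - Q)q_K - 57q_K.
Follower FOC: 296 - q_V - 2q_K = 0, so q_K(q_V) = (296 - q_V)/2.
Vertex substitutes q_K(q_V) into its own profit: π_V = q_V(353 - q_V - (296 - q_V)/2) - 61q_V = (205 - (1/2)q_V)q_V - 61q_V.
Leader FOC: 144 - q_V = 0, so q_V = 144.
Then q_K = (296 - 144)/2 = 76.
Total output Q = 220, so price P = 353 - 220 = 133.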